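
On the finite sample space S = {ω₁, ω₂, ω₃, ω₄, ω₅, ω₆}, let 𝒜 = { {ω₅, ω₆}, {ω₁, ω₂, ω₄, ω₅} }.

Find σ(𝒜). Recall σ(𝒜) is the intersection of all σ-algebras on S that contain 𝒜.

Start: 𝒜 ∪ {∅, S} = { {}, {ω₅, ω₆}, {ω₁, ω₂, ω₄, ω₅}, S }.
Step 1: +3 →
  {ω₃, ω₆}  = {ω₁, ω₂, ω₄, ω₅}ᶜ
  {ω₁, ω₂, ω₃, ω₄}  = {ω₅, ω₆}ᶜ
  {ω₁, ω₂, ω₄, ω₅, ω₆}  = {ω₅, ω₆} ∪ {ω₁, ω₂, ω₄, ω₅}
  [7 total]
Step 2 (4 new):
  {ω₃}  = {ω₁, ω₂, ω₄, ω₅, ω₆}ᶜ
  {ω₃, ω₅, ω₆}  = {ω₅, ω₆} ∪ {ω₃, ω₆}
  {ω₁, ω₂, ω₃, ω₄, ω₅}  = {ω₁, ω₂, ω₃, ω₄} ∪ {ω₁, ω₂, ω₄, ω₅}
  {ω₁, ω₂, ω₃, ω₄, ω₆}  = {ω₃, ω₆} ∪ {ω₁, ω₂, ω₃, ω₄}
  [11 total]
Step 3 (3 new):
  {ω₅}  = {ω₁, ω₂, ω₃, ω₄, ω₆}ᶜ
  {ω₆}  = {ω₁, ω₂, ω₃, ω₄, ω₅}ᶜ
  {ω₁, ω₂, ω₄}  = {ω₃, ω₅, ω₆}ᶜ
  [14 total]
Step 4 adds 2:
  {ω₃, ω₅}  = {ω₃} ∪ {ω₅}
  {ω₁, ω₂, ω₄, ω₆}  = {ω₁, ω₂, ω₄} ∪ {ω₆}
  [16 total]
Step 5: closed — nothing new.

|σ(𝒜)| = 16.  σ(𝒜) = { {}, {ω₃}, {ω₅}, {ω₆}, {ω₃, ω₅}, {ω₃, ω₆}, {ω₅, ω₆}, {ω₁, ω₂, ω₄}, {ω₃, ω₅, ω₆}, {ω₁, ω₂, ω₃, ω₄}, {ω₁, ω₂, ω₄, ω₅}, {ω₁, ω₂, ω₄, ω₆}, {ω₁, ω₂, ω₃, ω₄, ω₅}, {ω₁, ω₂, ω₃, ω₄, ω₆}, {ω₁, ω₂, ω₄, ω₅, ω₆}, S }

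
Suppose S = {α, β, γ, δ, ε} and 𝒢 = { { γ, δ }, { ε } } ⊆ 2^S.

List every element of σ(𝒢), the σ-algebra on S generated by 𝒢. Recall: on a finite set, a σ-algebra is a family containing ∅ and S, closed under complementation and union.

Begin from { {}, { ε }, { γ, δ }, S } (that is, 𝒢 plus ∅ and S).
Step 1: +3 →
  { α, β, ε }  = complement { γ, δ }
  { γ, δ, ε }  = { γ, δ } ∪ { ε }
  { α, β, γ, δ }  = complement { ε }
  — 7 sets.
Step 2: 1 new —
  { α, β }  = complement { γ, δ, ε }
  — 8 sets.
After Step 3 the family is unchanged; done.

|σ(𝒢)| = 8.  σ(𝒢) = { {}, { ε }, { α, β }, { γ, δ }, { α, β, ε }, { γ, δ, ε }, { α, β, γ, δ }, S }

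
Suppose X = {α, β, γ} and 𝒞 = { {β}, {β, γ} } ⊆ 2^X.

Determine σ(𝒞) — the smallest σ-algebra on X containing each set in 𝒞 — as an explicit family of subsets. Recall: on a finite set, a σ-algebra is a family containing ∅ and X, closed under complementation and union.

Initial family (4 sets): { {}, {β}, {β, γ}, X }.
Step 1: 2 new —
  {α}  = {β, γ}ᶜ
  {α, γ}  = {β}ᶜ
  [6 total]
Step 2: +1 →
  {α, β}  = {β} ∪ {α}
  [7 total]
Step 3: +1 →
  {γ}  = {α, β}ᶜ
  [8 total]
Step 4 adds nothing — fixpoint reached.

|σ(𝒞)| = 8.  σ(𝒞) = { {}, {α}, {β}, {γ}, {α, β}, {α, γ}, {β, γ}, X }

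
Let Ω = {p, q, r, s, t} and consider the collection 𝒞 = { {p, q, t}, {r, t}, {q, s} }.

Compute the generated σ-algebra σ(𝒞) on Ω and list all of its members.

Take S₀ = 𝒞 ∪ {∅, Ω} = { {}, {q, s}, {r, t}, {p, q, t}, Ω }.
Step 1 (6 new):
  {r, s}  = ᶜ of {p, q, t}
  {p, q, s}  = ᶜ of {r, t}
  {p, r, t}  = ᶜ of {q, s}
  {p, q, r, t}  = {p, q, t} ∪ {r, t}
  {p, q, s, t}  = {p, q, t} ∪ {q, s}
  {q, r, s, t}  = {r, t} ∪ {q, s}
Step 2 adds 7:
  {p}  = ᶜ of {q, r, s, t}
  {r}  = ᶜ of {p, q, s, t}
  {s}  = ᶜ of {p, q, r, t}
  {q, r, s}  = {r, s} ∪ {q, s}
  {r, s, t}  = {r, s} ∪ {r, t}
  {p, q, r, s}  = {r, s} ∪ {p, q, s}
  {p, r, s, t}  = {r, s} ∪ {p, r, t}
Step 3. New:
  {q}  = ᶜ of {p, r, s, t}
  {t}  = ᶜ of {p, q, r, s}
  {p, q}  = ᶜ of {r, s, t}
  {p, r}  = {r} ∪ {p}
  {p, s}  = {s} ∪ {p}
  {p, t}  = ᶜ of {q, r, s}
  {p, r, s}  = {r, s} ∪ {p}
Step 4 (7 new):
  {q, r}  = {q} ∪ {r}
  {q, t}  = ᶜ of {p, r, s}
  {s, t}  = {t} ∪ {s}
  {p, q, r}  = {p, q} ∪ {r}
  {p, s, t}  = {t} ∪ {p, s}
  {q, r, t}  = ᶜ of {p, s}
  {q, s, t}  = ᶜ of {p, r}
Step 5: no new sets; the family is a σ-algebra.

Therefore σ(𝒞) = { {}, {p}, {q}, {r}, {s}, {t}, {p, q}, {p, r}, {p, s}, {p, t}, {q, r}, {q, s}, {q, t}, {r, s}, {r, t}, {s, t}, {p, q, r}, {p, q, s}, {p, q, t}, {p, r, s}, {p, r, t}, {p, s, t}, {q, r, s}, {q, r, t}, {q, s, t}, {r, s, t}, {p, q, r, s}, {p, q, r, t}, {p, q, s, t}, {p, r, s, t}, {q, r, s, t}, Ω } (|σ(𝒞)| = 32).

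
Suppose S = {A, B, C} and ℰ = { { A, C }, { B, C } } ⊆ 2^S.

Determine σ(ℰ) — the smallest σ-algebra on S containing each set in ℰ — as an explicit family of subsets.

σ(ℰ) = { ∅, { A }, { B }, { C }, { A, B }, { A, C }, { B, C }, S }

Derivation:
Begin from { ∅, { A, C }, { B, C }, S } (that is, ℰ plus ∅ and S).
Step 1: +2 →
  { A }  = { B, C }ᶜ
  { B }  = { A, C }ᶜ
  (now 6)
Step 2 adds 1:
  { A, B }  = { B } ∪ { A }
  (now 7)
Step 3. New:
  { C }  = { A, B }ᶜ
  (now 8)
Step 4: no new sets; the family is a σ-algebra.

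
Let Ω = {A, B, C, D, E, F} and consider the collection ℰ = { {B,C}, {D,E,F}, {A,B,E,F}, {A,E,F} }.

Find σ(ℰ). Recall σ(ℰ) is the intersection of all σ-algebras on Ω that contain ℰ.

Answer: σ(ℰ) = { {}, {A}, {B}, {C}, {D}, {A,B}, {A,C}, {A,D}, {B,C}, {B,D}, {C,D}, {E,F}, {A,B,C}, {A,B,D}, {A,C,D}, {A,E,F}, {B,C,D}, {B,E,F}, {C,E,F}, {D,E,F}, {A,B,C,D}, {A,B,E,F}, {A,C,E,F}, {A,D,E,F}, {B,C,E,F}, {B,D,E,F}, {C,D,E,F}, {A,B,C,E,F}, {A,B,D,E,F}, {A,C,D,E,F}, {B,C,D,E,F}, Ω }

Working:
Seed the family with ℰ together with ∅ and Ω: { {}, {B,C}, {A,E,F}, {D,E,F}, {A,B,E,F}, Ω }.
Iteration 1 (7 new):
  {C,D}  = ᶜ of {A,B,E,F}
  {A,B,C}  = ᶜ of {D,E,F}
  {B,C,D}  = ᶜ of {A,E,F}
  {A,D,E,F}  = ᶜ of {B,C}
  {A,B,C,E,F}  = {B,C} ∪ {A,E,F}
  {A,B,D,E,F}  = {D,E,F} ∪ {A,B,E,F}
  {B,C,D,E,F}  = {B,C} ∪ {D,E,F}
  [13 total]
Iteration 2: +6 →
  {A}  = ᶜ of {B,C,D,E,F}
  {C}  = ᶜ of {A,B,D,E,F}
  {D}  = ᶜ of {A,B,C,E,F}
  {A,B,C,D}  = {C,D} ∪ {A,B,C}
  {C,D,E,F}  = {C,D} ∪ {D,E,F}
  {A,C,D,E,F}  = {C,D} ∪ {A,D,E,F}
  [19 total]
Iteration 3: 7 new —
  {B}  = ᶜ of {A,C,D,E,F}
  {A,B}  = ᶜ of {C,D,E,F}
  {A,C}  = {C} ∪ {A}
  {A,D}  = {D} ∪ {A}
  {E,F}  = ᶜ of {A,B,C,D}
  {A,C,D}  = {C,D} ∪ {A}
  {A,C,E,F}  = {A,E,F} ∪ {C}
  [26 total]
Iteration 4 adds 6:
  {B,D}  = ᶜ of {A,C,E,F}
  {A,B,D}  = {A,B} ∪ {A,D}
  {B,E,F}  = ᶜ of {A,C,D}
  {C,E,F}  = {E,F} ∪ {C}
  {B,C,E,F}  = ᶜ of {A,D}
  {B,D,E,F}  = ᶜ of {A,C}
  [32 total]
After Iteration 5 the family is unchanged; done.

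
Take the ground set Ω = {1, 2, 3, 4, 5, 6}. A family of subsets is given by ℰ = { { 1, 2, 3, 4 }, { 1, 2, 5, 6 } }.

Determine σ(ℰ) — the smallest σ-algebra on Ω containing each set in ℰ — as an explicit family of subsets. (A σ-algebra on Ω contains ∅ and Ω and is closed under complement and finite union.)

σ(ℰ) = { ∅, { 1, 2 }, { 3, 4 }, { 5, 6 }, { 1, 2, 3, 4 }, { 1, 2, 5, 6 }, { 3, 4, 5, 6 }, Ω }

Trace:
Seed the family with ℰ together with ∅ and Ω: { ∅, { 1, 2, 3, 4 }, { 1, 2, 5, 6 }, Ω }.
Pass 1 adds 2:
  { 3, 4 }  = ᶜ of { 1, 2, 5, 6 }
  { 5, 6 }  = ᶜ of { 1, 2, 3, 4 }
  |family| = 6
Pass 2: 1 new —
  { 3, 4, 5, 6 }  = { 3, 4 } ∪ { 5, 6 }
  |family| = 7
Pass 3: 1 new —
  { 1, 2 }  = ᶜ of { 3, 4, 5, 6 }
  |family| = 8
Pass 4: already closed under ᶜ and ∪.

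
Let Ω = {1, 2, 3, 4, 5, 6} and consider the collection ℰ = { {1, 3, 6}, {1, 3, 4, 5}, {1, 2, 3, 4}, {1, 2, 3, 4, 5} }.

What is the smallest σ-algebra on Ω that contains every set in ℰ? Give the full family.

σ(ℰ) (32 sets): { ∅, {2}, {4}, {5}, {6}, {1, 3}, {2, 4}, {2, 5}, {2, 6}, {4, 5}, {4, 6}, {5, 6}, {1, 2, 3}, {1, 3, 4}, {1, 3, 5}, {1, 3, 6}, {2, 4, 5}, {2, 4, 6}, {2, 5, 6}, {4, 5, 6}, {1, 2, 3, 4}, {1, 2, 3, 5}, {1, 2, 3, 6}, {1, 3, 4, 5}, {1, 3, 4, 6}, {1, 3, 5, 6}, {2, 4, 5, 6}, {1, 2, 3, 4, 5}, {1, 2, 3, 4, 6}, {1, 2, 3, 5, 6}, {1, 3, 4, 5, 6}, Ω }

Derivation:
Begin from { ∅, {1, 3, 6}, {1, 2, 3, 4}, {1, 3, 4, 5}, {1, 2, 3, 4, 5}, Ω } (that is, ℰ plus ∅ and Ω).
Iteration 1. New:
  {6}  = Ω∖{1, 2, 3, 4, 5}
  {2, 6}  = Ω∖{1, 3, 4, 5}
  {5, 6}  = Ω∖{1, 2, 3, 4}
  {2, 4, 5}  = Ω∖{1, 3, 6}
  {1, 2, 3, 4, 6}  = {1, 3, 6} ∪ {1, 2, 3, 4}
  {1, 3, 4, 5, 6}  = {1, 3, 4, 5} ∪ {1, 3, 6}
Iteration 2: 6 new —
  {2}  = Ω∖{1, 3, 4, 5, 6}
  {5}  = Ω∖{1, 2, 3, 4, 6}
  {2, 5, 6}  = {5, 6} ∪ {2, 6}
  {1, 2, 3, 6}  = {1, 3, 6} ∪ {2, 6}
  {1, 3, 5, 6}  = {5, 6} ∪ {1, 3, 6}
  {2, 4, 5, 6}  = {5, 6} ∪ {2, 4, 5}
Iteration 3. New:
  {1, 3}  = Ω∖{2, 4, 5, 6}
  {2, 4}  = Ω∖{1, 3, 5, 6}
  {2, 5}  = {2} ∪ {5}
  {4, 5}  = Ω∖{1, 2, 3, 6}
  {1, 3, 4}  = Ω∖{2, 5, 6}
  {1, 2, 3, 5, 6}  = {1, 3, 5, 6} ∪ {2}
Iteration 4: 7 new —
  {4}  = Ω∖{1, 2, 3, 5, 6}
  {1, 2, 3}  = {2} ∪ {1, 3}
  {1, 3, 5}  = {5} ∪ {1, 3}
  {2, 4, 6}  = {2, 6} ∪ {2, 4}
  {4, 5, 6}  = {5, 6} ∪ {4, 5}
  {1, 2, 3, 5}  = {2, 5} ∪ {1, 3}
  {1, 3, 4, 6}  = Ω∖{2, 5}
Iteration 5. New:
  {4, 6}  = Ω∖{1, 2, 3, 5}
Iteration 6 adds nothing — fixpoint reached.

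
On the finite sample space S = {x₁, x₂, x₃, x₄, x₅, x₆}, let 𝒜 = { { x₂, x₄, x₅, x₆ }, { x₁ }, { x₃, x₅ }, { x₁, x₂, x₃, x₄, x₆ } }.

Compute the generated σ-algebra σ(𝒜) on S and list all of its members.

Begin from { {}, { x₁ }, { x₃, x₅ }, { x₂, x₄, x₅, x₆ }, { x₁, x₂, x₃, x₄, x₆ }, S } (that is, 𝒜 plus ∅ and S).
Step 1 (6 new):
  { x₅ }  = { x₁, x₂, x₃, x₄, x₆ }ᶜ
  { x₁, x₃ }  = { x₂, x₄, x₅, x₆ }ᶜ
  { x₁, x₃, x₅ }  = { x₃, x₅ } ∪ { x₁ }
  { x₁, x₂, x₄, x₆ }  = { x₃, x₅ }ᶜ
  { x₁, x₂, x₄, x₅, x₆ }  = { x₂, x₄, x₅, x₆ } ∪ { x₁ }
  { x₂, x₃, x₄, x₅, x₆ }  = { x₁ }ᶜ
Step 2 (3 new):
  { x₃ }  = { x₁, x₂, x₄, x₅, x₆ }ᶜ
  { x₁, x₅ }  = { x₅ } ∪ { x₁ }
  { x₂, x₄, x₆ }  = { x₁, x₃, x₅ }ᶜ
Step 3 (1 new):
  { x₂, x₃, x₄, x₆ }  = { x₁, x₅ }ᶜ
Step 4: already closed under ᶜ and ∪.

|σ(𝒜)| = 16.  σ(𝒜) = { {}, { x₁ }, { x₃ }, { x₅ }, { x₁, x₃ }, { x₁, x₅ }, { x₃, x₅ }, { x₁, x₃, x₅ }, { x₂, x₄, x₆ }, { x₁, x₂, x₄, x₆ }, { x₂, x₃, x₄, x₆ }, { x₂, x₄, x₅, x₆ }, { x₁, x₂, x₃, x₄, x₆ }, { x₁, x₂, x₄, x₅, x₆ }, { x₂, x₃, x₄, x₅, x₆ }, S }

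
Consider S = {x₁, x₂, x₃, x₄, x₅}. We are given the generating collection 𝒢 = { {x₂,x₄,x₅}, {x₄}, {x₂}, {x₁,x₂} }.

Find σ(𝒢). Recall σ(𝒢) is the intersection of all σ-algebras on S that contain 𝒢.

Start: 𝒢 ∪ {∅, S} = { {}, {x₂}, {x₄}, {x₁,x₂}, {x₂,x₄,x₅}, S }.
Iteration 1 adds 7:
  {x₁,x₃}  = ᶜ of {x₂,x₄,x₅}
  {x₂,x₄}  = {x₄} ∪ {x₂}
  {x₁,x₂,x₄}  = {x₁,x₂} ∪ {x₄}
  {x₃,x₄,x₅}  = ᶜ of {x₁,x₂}
  {x₁,x₂,x₃,x₅}  = ᶜ of {x₄}
  {x₁,x₂,x₄,x₅}  = {x₁,x₂} ∪ {x₂,x₄,x₅}
  {x₁,x₃,x₄,x₅}  = ᶜ of {x₂}
  (now 13)
Iteration 2. New:
  {x₃}  = ᶜ of {x₁,x₂,x₄,x₅}
  {x₃,x₅}  = ᶜ of {x₁,x₂,x₄}
  {x₁,x₂,x₃}  = {x₁,x₂} ∪ {x₁,x₃}
  {x₁,x₃,x₄}  = {x₁,x₃} ∪ {x₄}
  {x₁,x₃,x₅}  = ᶜ of {x₂,x₄}
  {x₁,x₂,x₃,x₄}  = {x₁,x₂,x₄} ∪ {x₁,x₃}
  {x₂,x₃,x₄,x₅}  = {x₃,x₄,x₅} ∪ {x₂}
  (now 20)
Iteration 3 (8 new):
  {x₁}  = ᶜ of {x₂,x₃,x₄,x₅}
  {x₅}  = ᶜ of {x₁,x₂,x₃,x₄}
  {x₂,x₃}  = {x₂} ∪ {x₃}
  {x₂,x₅}  = ᶜ of {x₁,x₃,x₄}
  {x₃,x₄}  = {x₃} ∪ {x₄}
  {x₄,x₅}  = ᶜ of {x₁,x₂,x₃}
  {x₂,x₃,x₄}  = {x₂,x₄} ∪ {x₃}
  {x₂,x₃,x₅}  = {x₂} ∪ {x₃,x₅}
  (now 28)
Iteration 4. New:
  {x₁,x₄}  = ᶜ of {x₂,x₃,x₅}
  {x₁,x₅}  = ᶜ of {x₂,x₃,x₄}
  {x₁,x₂,x₅}  = ᶜ of {x₃,x₄}
  {x₁,x₄,x₅}  = ᶜ of {x₂,x₃}
  (now 32)
Iteration 5: no new sets; the family is a σ-algebra.

σ(𝒢) = { {}, {x₁}, {x₂}, {x₃}, {x₄}, {x₅}, {x₁,x₂}, {x₁,x₃}, {x₁,x₄}, {x₁,x₅}, {x₂,x₃}, {x₂,x₄}, {x₂,x₅}, {x₃,x₄}, {x₃,x₅}, {x₄,x₅}, {x₁,x₂,x₃}, {x₁,x₂,x₄}, {x₁,x₂,x₅}, {x₁,x₃,x₄}, {x₁,x₃,x₅}, {x₁,x₄,x₅}, {x₂,x₃,x₄}, {x₂,x₃,x₅}, {x₂,x₄,x₅}, {x₃,x₄,x₅}, {x₁,x₂,x₃,x₄}, {x₁,x₂,x₃,x₅}, {x₁,x₂,x₄,x₅}, {x₁,x₃,x₄,x₅}, {x₂,x₃,x₄,x₅}, S }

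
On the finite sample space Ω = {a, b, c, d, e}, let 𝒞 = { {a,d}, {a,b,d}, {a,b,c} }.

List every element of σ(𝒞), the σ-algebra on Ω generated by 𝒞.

Start: 𝒞 ∪ {∅, Ω} = { {}, {a,d}, {a,b,c}, {a,b,d}, Ω }.
Pass 1 (4 new):
  {c,e}  = Ω∖{a,b,d}
  {d,e}  = Ω∖{a,b,c}
  {b,c,e}  = Ω∖{a,d}
  {a,b,c,d}  = {a,b,c} ∪ {a,d}
  — 9 sets.
Pass 2. New:
  {e}  = Ω∖{a,b,c,d}
  {a,d,e}  = {d,e} ∪ {a,d}
  {c,d,e}  = {d,e} ∪ {c,e}
  {a,b,c,e}  = {a,b,c} ∪ {b,c,e}
  {a,b,d,e}  = {a,b,d} ∪ {d,e}
  {a,c,d,e}  = {a,d} ∪ {c,e}
  {b,c,d,e}  = {d,e} ∪ {b,c,e}
  — 16 sets.
Pass 3 (6 new):
  {a}  = Ω∖{b,c,d,e}
  {b}  = Ω∖{a,c,d,e}
  {c}  = Ω∖{a,b,d,e}
  {d}  = Ω∖{a,b,c,e}
  {a,b}  = Ω∖{c,d,e}
  {b,c}  = Ω∖{a,d,e}
  — 22 sets.
Pass 4 adds 10:
  {a,c}  = {c} ∪ {a}
  {a,e}  = {e} ∪ {a}
  {b,d}  = {b} ∪ {d}
  {b,e}  = {b} ∪ {e}
  {c,d}  = {c} ∪ {d}
  {a,b,e}  = {a,b} ∪ {e}
  {a,c,d}  = {c} ∪ {a,d}
  {a,c,e}  = {c,e} ∪ {a}
  {b,c,d}  = {b,c} ∪ {d}
  {b,d,e}  = {b} ∪ {d,e}
  — 32 sets.
Pass 5 adds nothing — fixpoint reached.

σ(𝒞) = { {}, {a}, {b}, {c}, {d}, {e}, {a,b}, {a,c}, {a,d}, {a,e}, {b,c}, {b,d}, {b,e}, {c,d}, {c,e}, {d,e}, {a,b,c}, {a,b,d}, {a,b,e}, {a,c,d}, {a,c,e}, {a,d,e}, {b,c,d}, {b,c,e}, {b,d,e}, {c,d,e}, {a,b,c,d}, {a,b,c,e}, {a,b,d,e}, {a,c,d,e}, {b,c,d,e}, Ω }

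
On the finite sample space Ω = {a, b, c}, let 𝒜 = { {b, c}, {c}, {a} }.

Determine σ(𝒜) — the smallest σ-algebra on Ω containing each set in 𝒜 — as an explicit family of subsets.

σ(𝒜) (8 sets): { ∅, {a}, {b}, {c}, {a, b}, {a, c}, {b, c}, Ω }

Trace:
Start: 𝒜 ∪ {∅, Ω} = { ∅, {a}, {c}, {b, c}, Ω }.
Step 1: +2 →
  {a, b}  = {c}ᶜ
  {a, c}  = {c} ∪ {a}
  (now 7)
Step 2: +1 →
  {b}  = {a, c}ᶜ
  (now 8)
Step 3: closed — nothing new.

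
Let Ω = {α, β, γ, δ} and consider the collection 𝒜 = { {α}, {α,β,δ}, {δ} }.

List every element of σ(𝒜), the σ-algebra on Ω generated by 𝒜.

Take S₀ = 𝒜 ∪ {∅, Ω} = { {}, {α}, {δ}, {α,β,δ}, Ω }.
Round 1 adds 4:
  {γ}  = complement {α,β,δ}
  {α,δ}  = {δ} ∪ {α}
  {α,β,γ}  = complement {δ}
  {β,γ,δ}  = complement {α}
  — 9 sets.
Round 2 adds 4:
  {α,γ}  = {γ} ∪ {α}
  {β,γ}  = complement {α,δ}
  {γ,δ}  = {γ} ∪ {δ}
  {α,γ,δ}  = {γ} ∪ {α,δ}
  — 13 sets.
Round 3. New:
  {β}  = complement {α,γ,δ}
  {α,β}  = complement {γ,δ}
  {β,δ}  = complement {α,γ}
  — 16 sets.
Round 4: closed — nothing new.

Therefore σ(𝒜) = { {}, {α}, {β}, {γ}, {δ}, {α,β}, {α,γ}, {α,δ}, {β,γ}, {β,δ}, {γ,δ}, {α,β,γ}, {α,β,δ}, {α,γ,δ}, {β,γ,δ}, Ω } (|σ(𝒜)| = 16).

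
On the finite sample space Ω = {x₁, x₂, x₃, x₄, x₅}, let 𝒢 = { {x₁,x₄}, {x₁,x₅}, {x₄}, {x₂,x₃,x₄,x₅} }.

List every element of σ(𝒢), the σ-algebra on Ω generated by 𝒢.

Answer: σ(𝒢) = { ∅, {x₁}, {x₄}, {x₅}, {x₁,x₄}, {x₁,x₅}, {x₂,x₃}, {x₄,x₅}, {x₁,x₂,x₃}, {x₁,x₄,x₅}, {x₂,x₃,x₄}, {x₂,x₃,x₅}, {x₁,x₂,x₃,x₄}, {x₁,x₂,x₃,x₅}, {x₂,x₃,x₄,x₅}, Ω }

Derivation:
Start: 𝒢 ∪ {∅, Ω} = { ∅, {x₄}, {x₁,x₄}, {x₁,x₅}, {x₂,x₃,x₄,x₅}, Ω }.
Pass 1: +5 →
  {x₁}  = complement {x₂,x₃,x₄,x₅}
  {x₁,x₄,x₅}  = {x₁,x₄} ∪ {x₁,x₅}
  {x₂,x₃,x₄}  = complement {x₁,x₅}
  {x₂,x₃,x₅}  = complement {x₁,x₄}
  {x₁,x₂,x₃,x₅}  = complement {x₄}
  |family| = 11
Pass 2 (2 new):
  {x₂,x₃}  = complement {x₁,x₄,x₅}
  {x₁,x₂,x₃,x₄}  = {x₂,x₃,x₄} ∪ {x₁,x₄}
  |family| = 13
Pass 3 (2 new):
  {x₅}  = complement {x₁,x₂,x₃,x₄}
  {x₁,x₂,x₃}  = {x₂,x₃} ∪ {x₁}
  |family| = 15
Pass 4: +1 →
  {x₄,x₅}  = complement {x₁,x₂,x₃}
  |family| = 16
Pass 5: closed — nothing new.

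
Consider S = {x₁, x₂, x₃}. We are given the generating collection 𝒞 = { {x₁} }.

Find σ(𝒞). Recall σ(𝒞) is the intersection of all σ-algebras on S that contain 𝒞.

Seed the family with 𝒞 together with ∅ and S: { {}, {x₁}, S }.
Iteration 1: 1 new —
  {x₂, x₃}  = {x₁}ᶜ
Iteration 2: already closed under ᶜ and ∪.

σ(𝒞) = { {}, {x₁}, {x₂, x₃}, S }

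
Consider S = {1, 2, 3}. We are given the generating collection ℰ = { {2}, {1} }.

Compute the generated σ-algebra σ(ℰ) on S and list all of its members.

|σ(ℰ)| = 8.  σ(ℰ) = { {}, {1}, {2}, {3}, {1, 2}, {1, 3}, {2, 3}, S }

Derivation:
Take S₀ = ℰ ∪ {∅, S} = { {}, {1}, {2}, S }.
Round 1: +3 →
  {1, 2}  = {2} ∪ {1}
  {1, 3}  = ᶜ of {2}
  {2, 3}  = ᶜ of {1}
Round 2: +1 →
  {3}  = ᶜ of {1, 2}
Round 3: stable.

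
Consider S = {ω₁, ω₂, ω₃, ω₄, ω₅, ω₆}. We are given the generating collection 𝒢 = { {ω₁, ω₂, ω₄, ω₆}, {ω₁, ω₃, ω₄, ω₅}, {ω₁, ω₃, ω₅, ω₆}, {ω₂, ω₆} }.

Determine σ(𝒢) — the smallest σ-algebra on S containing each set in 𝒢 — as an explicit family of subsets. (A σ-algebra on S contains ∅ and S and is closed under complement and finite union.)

Take S₀ = 𝒢 ∪ {∅, S} = { {}, {ω₂, ω₆}, {ω₁, ω₂, ω₄, ω₆}, {ω₁, ω₃, ω₄, ω₅}, {ω₁, ω₃, ω₅, ω₆}, S }.
Iteration 1 (4 new):
  {ω₂, ω₄}  = S∖{ω₁, ω₃, ω₅, ω₆}
  {ω₃, ω₅}  = S∖{ω₁, ω₂, ω₄, ω₆}
  {ω₁, ω₂, ω₃, ω₅, ω₆}  = {ω₁, ω₃, ω₅, ω₆} ∪ {ω₂, ω₆}
  {ω₁, ω₃, ω₄, ω₅, ω₆}  = {ω₁, ω₃, ω₅, ω₆} ∪ {ω₁, ω₃, ω₄, ω₅}
  [10 total]
Iteration 2. New:
  {ω₂}  = S∖{ω₁, ω₃, ω₄, ω₅, ω₆}
  {ω₄}  = S∖{ω₁, ω₂, ω₃, ω₅, ω₆}
  {ω₂, ω₄, ω₆}  = {ω₂, ω₆} ∪ {ω₂, ω₄}
  {ω₂, ω₃, ω₄, ω₅}  = {ω₃, ω₅} ∪ {ω₂, ω₄}
  {ω₂, ω₃, ω₅, ω₆}  = {ω₂, ω₆} ∪ {ω₃, ω₅}
  {ω₁, ω₂, ω₃, ω₄, ω₅}  = {ω₁, ω₃, ω₄, ω₅} ∪ {ω₂, ω₄}
  [16 total]
Iteration 3: 7 new —
  {ω₆}  = S∖{ω₁, ω₂, ω₃, ω₄, ω₅}
  {ω₁, ω₄}  = S∖{ω₂, ω₃, ω₅, ω₆}
  {ω₁, ω₆}  = S∖{ω₂, ω₃, ω₄, ω₅}
  {ω₁, ω₃, ω₅}  = S∖{ω₂, ω₄, ω₆}
  {ω₂, ω₃, ω₅}  = {ω₃, ω₅} ∪ {ω₂}
  {ω₃, ω₄, ω₅}  = {ω₄} ∪ {ω₃, ω₅}
  {ω₂, ω₃, ω₄, ω₅, ω₆}  = {ω₂, ω₄, ω₆} ∪ {ω₃, ω₅}
  [23 total]
Iteration 4 adds 8:
  {ω₁}  = S∖{ω₂, ω₃, ω₄, ω₅, ω₆}
  {ω₄, ω₆}  = {ω₆} ∪ {ω₄}
  {ω₁, ω₂, ω₄}  = {ω₂} ∪ {ω₁, ω₄}
  {ω₁, ω₂, ω₆}  = S∖{ω₃, ω₄, ω₅}
  {ω₁, ω₄, ω₆}  = S∖{ω₂, ω₃, ω₅}
  {ω₃, ω₅, ω₆}  = {ω₆} ∪ {ω₃, ω₅}
  {ω₁, ω₂, ω₃, ω₅}  = {ω₁, ω₃, ω₅} ∪ {ω₂}
  {ω₃, ω₄, ω₅, ω₆}  = {ω₃, ω₄, ω₅} ∪ {ω₆}
  [31 total]
Iteration 5 (1 new):
  {ω₁, ω₂}  = S∖{ω₃, ω₄, ω₅, ω₆}
  [32 total]
Iteration 6: no new sets; the family is a σ-algebra.

Therefore σ(𝒢) = { {}, {ω₁}, {ω₂}, {ω₄}, {ω₆}, {ω₁, ω₂}, {ω₁, ω₄}, {ω₁, ω₆}, {ω₂, ω₄}, {ω₂, ω₆}, {ω₃, ω₅}, {ω₄, ω₆}, {ω₁, ω₂, ω₄}, {ω₁, ω₂, ω₆}, {ω₁, ω₃, ω₅}, {ω₁, ω₄, ω₆}, {ω₂, ω₃, ω₅}, {ω₂, ω₄, ω₆}, {ω₃, ω₄, ω₅}, {ω₃, ω₅, ω₆}, {ω₁, ω₂, ω₃, ω₅}, {ω₁, ω₂, ω₄, ω₆}, {ω₁, ω₃, ω₄, ω₅}, {ω₁, ω₃, ω₅, ω₆}, {ω₂, ω₃, ω₄, ω₅}, {ω₂, ω₃, ω₅, ω₆}, {ω₃, ω₄, ω₅, ω₆}, {ω₁, ω₂, ω₃, ω₄, ω₅}, {ω₁, ω₂, ω₃, ω₅, ω₆}, {ω₁, ω₃, ω₄, ω₅, ω₆}, {ω₂, ω₃, ω₄, ω₅, ω₆}, S } (|σ(𝒢)| = 32).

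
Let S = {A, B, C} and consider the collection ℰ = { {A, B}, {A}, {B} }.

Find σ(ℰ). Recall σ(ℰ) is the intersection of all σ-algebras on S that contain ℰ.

Answer: σ(ℰ) = { {}, {A}, {B}, {C}, {A, B}, {A, C}, {B, C}, S }

Trace:
Take S₀ = ℰ ∪ {∅, S} = { {}, {A}, {B}, {A, B}, S }.
Round 1. New:
  {C}  = complement {A, B}
  {A, C}  = complement {B}
  {B, C}  = complement {A}
  (now 8)
After Round 2 the family is unchanged; done.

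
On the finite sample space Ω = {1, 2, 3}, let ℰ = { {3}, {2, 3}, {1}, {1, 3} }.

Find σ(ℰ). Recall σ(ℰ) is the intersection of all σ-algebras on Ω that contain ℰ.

Seed the family with ℰ together with ∅ and Ω: { {}, {1}, {3}, {1, 3}, {2, 3}, Ω }.
Iteration 1 (2 new):
  {2}  = Ω∖{1, 3}
  {1, 2}  = Ω∖{3}
Iteration 2: no new sets; the family is a σ-algebra.

Therefore σ(ℰ) = { {}, {1}, {2}, {3}, {1, 2}, {1, 3}, {2, 3}, Ω } (|σ(ℰ)| = 8).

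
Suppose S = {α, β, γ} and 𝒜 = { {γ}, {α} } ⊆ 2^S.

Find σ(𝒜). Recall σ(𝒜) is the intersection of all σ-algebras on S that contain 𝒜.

Answer: σ(𝒜) = { {}, {α}, {β}, {γ}, {α, β}, {α, γ}, {β, γ}, S }

Check:
Start: 𝒜 ∪ {∅, S} = { {}, {α}, {γ}, S }.
Step 1. New:
  {α, β}  = ᶜ of {γ}
  {α, γ}  = {γ} ∪ {α}
  {β, γ}  = ᶜ of {α}
  — 7 sets.
Step 2 adds 1:
  {β}  = ᶜ of {α, γ}
  — 8 sets.
Step 3: no new sets; the family is a σ-algebra.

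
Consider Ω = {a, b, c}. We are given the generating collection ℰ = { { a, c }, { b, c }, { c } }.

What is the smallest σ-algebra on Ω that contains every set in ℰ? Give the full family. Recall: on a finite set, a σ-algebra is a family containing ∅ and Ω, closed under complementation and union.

Take S₀ = ℰ ∪ {∅, Ω} = { {}, { c }, { a, c }, { b, c }, Ω }.
Iteration 1. New:
  { a }  = complement { b, c }
  { b }  = complement { a, c }
  { a, b }  = complement { c }
  |family| = 8
After Iteration 2 the family is unchanged; done.

Hence σ(ℰ) has 8 members: { {}, { a }, { b }, { c }, { a, b }, { a, c }, { b, c }, Ω }.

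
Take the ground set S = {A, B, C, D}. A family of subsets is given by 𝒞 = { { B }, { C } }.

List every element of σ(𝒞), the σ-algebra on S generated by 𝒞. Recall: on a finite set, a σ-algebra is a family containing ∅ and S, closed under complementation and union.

Take S₀ = 𝒞 ∪ {∅, S} = { ∅, { B }, { C }, S }.
Iteration 1. New:
  { B, C }  = { C } ∪ { B }
  { A, B, D }  = complement { C }
  { A, C, D }  = complement { B }
  — 7 sets.
Iteration 2. New:
  { A, D }  = complement { B, C }
  — 8 sets.
Iteration 3: stable.

Therefore σ(𝒞) = { ∅, { B }, { C }, { A, D }, { B, C }, { A, B, D }, { A, C, D }, S } (|σ(𝒞)| = 8).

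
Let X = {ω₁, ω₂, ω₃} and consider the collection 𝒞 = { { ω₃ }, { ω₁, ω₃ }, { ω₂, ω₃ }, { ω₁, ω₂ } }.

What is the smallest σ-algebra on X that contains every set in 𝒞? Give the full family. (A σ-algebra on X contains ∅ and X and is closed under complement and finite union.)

Begin from { {}, { ω₃ }, { ω₁, ω₂ }, { ω₁, ω₃ }, { ω₂, ω₃ }, X } (that is, 𝒞 plus ∅ and X).
Round 1 adds 2:
  { ω₁ }  = complement { ω₂, ω₃ }
  { ω₂ }  = complement { ω₁, ω₃ }
  — 8 sets.
After Round 2 the family is unchanged; done.

Hence σ(𝒞) has 8 members: { {}, { ω₁ }, { ω₂ }, { ω₃ }, { ω₁, ω₂ }, { ω₁, ω₃ }, { ω₂, ω₃ }, X }.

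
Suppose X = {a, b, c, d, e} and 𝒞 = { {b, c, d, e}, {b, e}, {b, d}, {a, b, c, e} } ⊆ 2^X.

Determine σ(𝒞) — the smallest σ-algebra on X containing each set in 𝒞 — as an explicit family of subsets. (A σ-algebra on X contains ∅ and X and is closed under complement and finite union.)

σ(𝒞) = { ∅, {a}, {b}, {c}, {d}, {e}, {a, b}, {a, c}, {a, d}, {a, e}, {b, c}, {b, d}, {b, e}, {c, d}, {c, e}, {d, e}, {a, b, c}, {a, b, d}, {a, b, e}, {a, c, d}, {a, c, e}, {a, d, e}, {b, c, d}, {b, c, e}, {b, d, e}, {c, d, e}, {a, b, c, d}, {a, b, c, e}, {a, b, d, e}, {a, c, d, e}, {b, c, d, e}, X }

Derivation:
Seed the family with 𝒞 together with ∅ and X: { ∅, {b, d}, {b, e}, {a, b, c, e}, {b, c, d, e}, X }.
Step 1. New:
  {a}  = X∖{b, c, d, e}
  {d}  = X∖{a, b, c, e}
  {a, c, d}  = X∖{b, e}
  {a, c, e}  = X∖{b, d}
  {b, d, e}  = {b, e} ∪ {b, d}
Step 2. New:
  {a, c}  = X∖{b, d, e}
  {a, d}  = {d} ∪ {a}
  {a, b, d}  = {b, d} ∪ {a}
  {a, b, e}  = {b, e} ∪ {a}
  {a, b, c, d}  = {a, c, d} ∪ {b, d}
  {a, b, d, e}  = {b, d, e} ∪ {a}
  {a, c, d, e}  = {a, c, e} ∪ {a, c, d}
Step 3. New:
  {b}  = X∖{a, c, d, e}
  {c}  = X∖{a, b, d, e}
  {e}  = X∖{a, b, c, d}
  {c, d}  = X∖{a, b, e}
  {c, e}  = X∖{a, b, d}
  {b, c, e}  = X∖{a, d}
Step 4 (8 new):
  {a, b}  = {b} ∪ {a}
  {a, e}  = {e} ∪ {a}
  {b, c}  = {b} ∪ {c}
  {d, e}  = {e} ∪ {d}
  {a, b, c}  = {b} ∪ {a, c}
  {a, d, e}  = {e} ∪ {a, d}
  {b, c, d}  = {c, d} ∪ {b}
  {c, d, e}  = {c, d} ∪ {e}
Step 5: already closed under ᶜ and ∪.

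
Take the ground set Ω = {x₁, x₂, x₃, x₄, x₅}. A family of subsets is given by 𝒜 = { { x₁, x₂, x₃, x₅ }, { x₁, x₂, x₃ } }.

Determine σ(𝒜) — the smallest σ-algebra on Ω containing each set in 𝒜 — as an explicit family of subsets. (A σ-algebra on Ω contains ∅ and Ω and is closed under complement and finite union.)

σ(𝒜) (8 sets): { {  }, { x₄ }, { x₅ }, { x₄, x₅ }, { x₁, x₂, x₃ }, { x₁, x₂, x₃, x₄ }, { x₁, x₂, x₃, x₅ }, Ω }

Working:
Initial family (4 sets): { {  }, { x₁, x₂, x₃ }, { x₁, x₂, x₃, x₅ }, Ω }.
Iteration 1: +2 →
  { x₄ }  = ᶜ of { x₁, x₂, x₃, x₅ }
  { x₄, x₅ }  = ᶜ of { x₁, x₂, x₃ }
  [6 total]
Iteration 2 (1 new):
  { x₁, x₂, x₃, x₄ }  = { x₁, x₂, x₃ } ∪ { x₄ }
  [7 total]
Iteration 3: +1 →
  { x₅ }  = ᶜ of { x₁, x₂, x₃, x₄ }
  [8 total]
Iteration 4: no new sets; the family is a σ-algebra.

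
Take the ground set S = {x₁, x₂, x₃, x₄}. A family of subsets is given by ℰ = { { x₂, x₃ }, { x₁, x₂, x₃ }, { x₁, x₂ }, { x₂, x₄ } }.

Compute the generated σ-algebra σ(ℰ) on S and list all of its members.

Seed the family with ℰ together with ∅ and S: { ∅, { x₁, x₂ }, { x₂, x₃ }, { x₂, x₄ }, { x₁, x₂, x₃ }, S }.
Round 1 adds 6:
  { x₄ }  = { x₁, x₂, x₃ }ᶜ
  { x₁, x₃ }  = { x₂, x₄ }ᶜ
  { x₁, x₄ }  = { x₂, x₃ }ᶜ
  { x₃, x₄ }  = { x₁, x₂ }ᶜ
  { x₁, x₂, x₄ }  = { x₁, x₂ } ∪ { x₂, x₄ }
  { x₂, x₃, x₄ }  = { x₂, x₃ } ∪ { x₂, x₄ }
  |family| = 12
Round 2. New:
  { x₁ }  = { x₂, x₃, x₄ }ᶜ
  { x₃ }  = { x₁, x₂, x₄ }ᶜ
  { x₁, x₃, x₄ }  = { x₃, x₄ } ∪ { x₁, x₄ }
  |family| = 15
Round 3 (1 new):
  { x₂ }  = { x₁, x₃, x₄ }ᶜ
  |family| = 16
After Round 4 the family is unchanged; done.

Hence σ(ℰ) has 16 members: { ∅, { x₁ }, { x₂ }, { x₃ }, { x₄ }, { x₁, x₂ }, { x₁, x₃ }, { x₁, x₄ }, { x₂, x₃ }, { x₂, x₄ }, { x₃, x₄ }, { x₁, x₂, x₃ }, { x₁, x₂, x₄ }, { x₁, x₃, x₄ }, { x₂, x₃, x₄ }, S }.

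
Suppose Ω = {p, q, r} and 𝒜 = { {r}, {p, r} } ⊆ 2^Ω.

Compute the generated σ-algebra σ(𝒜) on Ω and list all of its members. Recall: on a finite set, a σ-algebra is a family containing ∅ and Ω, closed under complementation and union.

Begin from { ∅, {r}, {p, r}, Ω } (that is, 𝒜 plus ∅ and Ω).
Round 1: +2 →
  {q}  = complement {p, r}
  {p, q}  = complement {r}
  — 6 sets.
Round 2 adds 1:
  {q, r}  = {r} ∪ {q}
  — 7 sets.
Round 3. New:
  {p}  = complement {q, r}
  — 8 sets.
Round 4: closed — nothing new.

σ(𝒜) = { ∅, {p}, {q}, {r}, {p, q}, {p, r}, {q, r}, Ω }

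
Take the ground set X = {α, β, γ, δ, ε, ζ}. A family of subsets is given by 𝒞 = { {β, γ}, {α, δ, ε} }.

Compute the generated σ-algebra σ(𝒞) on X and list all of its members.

σ(𝒞) (8 sets): { {}, {ζ}, {β, γ}, {α, δ, ε}, {β, γ, ζ}, {α, δ, ε, ζ}, {α, β, γ, δ, ε}, X }

Working:
Begin from { {}, {β, γ}, {α, δ, ε}, X } (that is, 𝒞 plus ∅ and X).
Step 1: 3 new —
  {β, γ, ζ}  = X∖{α, δ, ε}
  {α, δ, ε, ζ}  = X∖{β, γ}
  {α, β, γ, δ, ε}  = {β, γ} ∪ {α, δ, ε}
  (now 7)
Step 2 adds 1:
  {ζ}  = X∖{α, β, γ, δ, ε}
  (now 8)
Step 3: no new sets; the family is a σ-algebra.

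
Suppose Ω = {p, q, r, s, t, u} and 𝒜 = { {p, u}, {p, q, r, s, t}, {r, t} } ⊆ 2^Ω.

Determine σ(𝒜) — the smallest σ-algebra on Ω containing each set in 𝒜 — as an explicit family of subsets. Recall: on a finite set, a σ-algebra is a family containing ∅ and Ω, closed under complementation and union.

Begin from { {}, {p, u}, {r, t}, {p, q, r, s, t}, Ω } (that is, 𝒜 plus ∅ and Ω).
Round 1: 4 new —
  {u}  = Ω∖{p, q, r, s, t}
  {p, q, s, u}  = Ω∖{r, t}
  {p, r, t, u}  = {p, u} ∪ {r, t}
  {q, r, s, t}  = Ω∖{p, u}
  — 9 sets.
Round 2: 3 new —
  {q, s}  = Ω∖{p, r, t, u}
  {r, t, u}  = {u} ∪ {r, t}
  {q, r, s, t, u}  = {q, r, s, t} ∪ {u}
  — 12 sets.
Round 3: 3 new —
  {p}  = Ω∖{q, r, s, t, u}
  {p, q, s}  = Ω∖{r, t, u}
  {q, s, u}  = {u} ∪ {q, s}
  — 15 sets.
Round 4 (1 new):
  {p, r, t}  = Ω∖{q, s, u}
  — 16 sets.
Round 5: closed — nothing new.

|σ(𝒜)| = 16.  σ(𝒜) = { {}, {p}, {u}, {p, u}, {q, s}, {r, t}, {p, q, s}, {p, r, t}, {q, s, u}, {r, t, u}, {p, q, s, u}, {p, r, t, u}, {q, r, s, t}, {p, q, r, s, t}, {q, r, s, t, u}, Ω }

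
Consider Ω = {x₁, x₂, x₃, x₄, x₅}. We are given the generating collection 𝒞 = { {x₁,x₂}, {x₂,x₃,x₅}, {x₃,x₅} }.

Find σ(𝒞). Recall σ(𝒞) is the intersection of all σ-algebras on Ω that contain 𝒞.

σ(𝒞) = { ∅, {x₁}, {x₂}, {x₄}, {x₁,x₂}, {x₁,x₄}, {x₂,x₄}, {x₃,x₅}, {x₁,x₂,x₄}, {x₁,x₃,x₅}, {x₂,x₃,x₅}, {x₃,x₄,x₅}, {x₁,x₂,x₃,x₅}, {x₁,x₃,x₄,x₅}, {x₂,x₃,x₄,x₅}, Ω }

Derivation:
Begin from { ∅, {x₁,x₂}, {x₃,x₅}, {x₂,x₃,x₅}, Ω } (that is, 𝒞 plus ∅ and Ω).
Round 1: 4 new —
  {x₁,x₄}  = ᶜ of {x₂,x₃,x₅}
  {x₁,x₂,x₄}  = ᶜ of {x₃,x₅}
  {x₃,x₄,x₅}  = ᶜ of {x₁,x₂}
  {x₁,x₂,x₃,x₅}  = {x₂,x₃,x₅} ∪ {x₁,x₂}
  [9 total]
Round 2. New:
  {x₄}  = ᶜ of {x₁,x₂,x₃,x₅}
  {x₁,x₃,x₄,x₅}  = {x₃,x₄,x₅} ∪ {x₁,x₄}
  {x₂,x₃,x₄,x₅}  = {x₃,x₄,x₅} ∪ {x₂,x₃,x₅}
  [12 total]
Round 3 (2 new):
  {x₁}  = ᶜ of {x₂,x₃,x₄,x₅}
  {x₂}  = ᶜ of {x₁,x₃,x₄,x₅}
  [14 total]
Round 4 (2 new):
  {x₂,x₄}  = {x₄} ∪ {x₂}
  {x₁,x₃,x₅}  = {x₃,x₅} ∪ {x₁}
  [16 total]
After Round 5 the family is unchanged; done.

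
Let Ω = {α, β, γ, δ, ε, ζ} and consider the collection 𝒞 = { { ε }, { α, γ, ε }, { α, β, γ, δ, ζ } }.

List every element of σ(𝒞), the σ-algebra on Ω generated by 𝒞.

Begin from { {}, { ε }, { α, γ, ε }, { α, β, γ, δ, ζ }, Ω } (that is, 𝒞 plus ∅ and Ω).
Pass 1: +1 →
  { β, δ, ζ }  = ᶜ of { α, γ, ε }
Pass 2 (1 new):
  { β, δ, ε, ζ }  = { β, δ, ζ } ∪ { ε }
Pass 3 adds 1:
  { α, γ }  = ᶜ of { β, δ, ε, ζ }
After Pass 4 the family is unchanged; done.

Therefore σ(𝒞) = { {}, { ε }, { α, γ }, { α, γ, ε }, { β, δ, ζ }, { β, δ, ε, ζ }, { α, β, γ, δ, ζ }, Ω } (|σ(𝒞)| = 8).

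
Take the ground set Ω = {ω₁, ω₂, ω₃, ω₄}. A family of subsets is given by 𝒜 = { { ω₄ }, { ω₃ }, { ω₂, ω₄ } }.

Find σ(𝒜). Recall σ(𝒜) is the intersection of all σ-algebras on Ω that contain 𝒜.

|σ(𝒜)| = 16.  σ(𝒜) = { {  }, { ω₁ }, { ω₂ }, { ω₃ }, { ω₄ }, { ω₁, ω₂ }, { ω₁, ω₃ }, { ω₁, ω₄ }, { ω₂, ω₃ }, { ω₂, ω₄ }, { ω₃, ω₄ }, { ω₁, ω₂, ω₃ }, { ω₁, ω₂, ω₄ }, { ω₁, ω₃, ω₄ }, { ω₂, ω₃, ω₄ }, Ω }

Derivation:
Start: 𝒜 ∪ {∅, Ω} = { {  }, { ω₃ }, { ω₄ }, { ω₂, ω₄ }, Ω }.
Step 1 adds 5:
  { ω₁, ω₃ }  = Ω∖{ ω₂, ω₄ }
  { ω₃, ω₄ }  = { ω₃ } ∪ { ω₄ }
  { ω₁, ω₂, ω₃ }  = Ω∖{ ω₄ }
  { ω₁, ω₂, ω₄ }  = Ω∖{ ω₃ }
  { ω₂, ω₃, ω₄ }  = { ω₃ } ∪ { ω₂, ω₄ }
  (now 10)
Step 2: 3 new —
  { ω₁ }  = Ω∖{ ω₂, ω₃, ω₄ }
  { ω₁, ω₂ }  = Ω∖{ ω₃, ω₄ }
  { ω₁, ω₃, ω₄ }  = { ω₃, ω₄ } ∪ { ω₁, ω₃ }
  (now 13)
Step 3 (2 new):
  { ω₂ }  = Ω∖{ ω₁, ω₃, ω₄ }
  { ω₁, ω₄ }  = { ω₄ } ∪ { ω₁ }
  (now 15)
Step 4: 1 new —
  { ω₂, ω₃ }  = Ω∖{ ω₁, ω₄ }
  (now 16)
Step 5 adds nothing — fixpoint reached.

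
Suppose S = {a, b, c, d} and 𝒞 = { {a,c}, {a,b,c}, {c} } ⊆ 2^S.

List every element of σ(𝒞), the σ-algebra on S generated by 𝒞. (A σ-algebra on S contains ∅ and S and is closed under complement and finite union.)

Start: 𝒞 ∪ {∅, S} = { ∅, {c}, {a,c}, {a,b,c}, S }.
Round 1: 3 new —
  {d}  = complement {a,b,c}
  {b,d}  = complement {a,c}
  {a,b,d}  = complement {c}
  [8 total]
Round 2 adds 3:
  {c,d}  = {d} ∪ {c}
  {a,c,d}  = {d} ∪ {a,c}
  {b,c,d}  = {c} ∪ {b,d}
  [11 total]
Round 3: +3 →
  {a}  = complement {b,c,d}
  {b}  = complement {a,c,d}
  {a,b}  = complement {c,d}
  [14 total]
Round 4: 2 new —
  {a,d}  = {d} ∪ {a}
  {b,c}  = {c} ∪ {b}
  [16 total]
Round 5: no new sets; the family is a σ-algebra.

|σ(𝒞)| = 16.  σ(𝒞) = { ∅, {a}, {b}, {c}, {d}, {a,b}, {a,c}, {a,d}, {b,c}, {b,d}, {c,d}, {a,b,c}, {a,b,d}, {a,c,d}, {b,c,d}, S }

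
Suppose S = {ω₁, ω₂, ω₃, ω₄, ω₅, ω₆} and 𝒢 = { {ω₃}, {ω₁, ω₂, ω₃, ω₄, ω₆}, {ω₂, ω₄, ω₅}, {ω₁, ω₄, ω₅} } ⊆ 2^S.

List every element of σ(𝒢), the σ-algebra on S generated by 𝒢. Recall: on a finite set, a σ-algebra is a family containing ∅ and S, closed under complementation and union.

|σ(𝒢)| = 64.  σ(𝒢) = { ∅, {ω₁}, {ω₂}, {ω₃}, {ω₄}, {ω₅}, {ω₆}, {ω₁, ω₂}, {ω₁, ω₃}, {ω₁, ω₄}, {ω₁, ω₅}, {ω₁, ω₆}, {ω₂, ω₃}, {ω₂, ω₄}, {ω₂, ω₅}, {ω₂, ω₆}, {ω₃, ω₄}, {ω₃, ω₅}, {ω₃, ω₆}, {ω₄, ω₅}, {ω₄, ω₆}, {ω₅, ω₆}, {ω₁, ω₂, ω₃}, {ω₁, ω₂, ω₄}, {ω₁, ω₂, ω₅}, {ω₁, ω₂, ω₆}, {ω₁, ω₃, ω₄}, {ω₁, ω₃, ω₅}, {ω₁, ω₃, ω₆}, {ω₁, ω₄, ω₅}, {ω₁, ω₄, ω₆}, {ω₁, ω₅, ω₆}, {ω₂, ω₃, ω₄}, {ω₂, ω₃, ω₅}, {ω₂, ω₃, ω₆}, {ω₂, ω₄, ω₅}, {ω₂, ω₄, ω₆}, {ω₂, ω₅, ω₆}, {ω₃, ω₄, ω₅}, {ω₃, ω₄, ω₆}, {ω₃, ω₅, ω₆}, {ω₄, ω₅, ω₆}, {ω₁, ω₂, ω₃, ω₄}, {ω₁, ω₂, ω₃, ω₅}, {ω₁, ω₂, ω₃, ω₆}, {ω₁, ω₂, ω₄, ω₅}, {ω₁, ω₂, ω₄, ω₆}, {ω₁, ω₂, ω₅, ω₆}, {ω₁, ω₃, ω₄, ω₅}, {ω₁, ω₃, ω₄, ω₆}, {ω₁, ω₃, ω₅, ω₆}, {ω₁, ω₄, ω₅, ω₆}, {ω₂, ω₃, ω₄, ω₅}, {ω₂, ω₃, ω₄, ω₆}, {ω₂, ω₃, ω₅, ω₆}, {ω₂, ω₄, ω₅, ω₆}, {ω₃, ω₄, ω₅, ω₆}, {ω₁, ω₂, ω₃, ω₄, ω₅}, {ω₁, ω₂, ω₃, ω₄, ω₆}, {ω₁, ω₂, ω₃, ω₅, ω₆}, {ω₁, ω₂, ω₄, ω₅, ω₆}, {ω₁, ω₃, ω₄, ω₅, ω₆}, {ω₂, ω₃, ω₄, ω₅, ω₆}, S }

Working:
Initial family (6 sets): { ∅, {ω₃}, {ω₁, ω₄, ω₅}, {ω₂, ω₄, ω₅}, {ω₁, ω₂, ω₃, ω₄, ω₆}, S }.
Step 1: 7 new —
  {ω₅}  = S∖{ω₁, ω₂, ω₃, ω₄, ω₆}
  {ω₁, ω₃, ω₆}  = S∖{ω₂, ω₄, ω₅}
  {ω₂, ω₃, ω₆}  = S∖{ω₁, ω₄, ω₅}
  {ω₁, ω₂, ω₄, ω₅}  = {ω₁, ω₄, ω₅} ∪ {ω₂, ω₄, ω₅}
  {ω₁, ω₃, ω₄, ω₅}  = {ω₁, ω₄, ω₅} ∪ {ω₃}
  {ω₂, ω₃, ω₄, ω₅}  = {ω₃} ∪ {ω₂, ω₄, ω₅}
  {ω₁, ω₂, ω₄, ω₅, ω₆}  = S∖{ω₃}
Step 2: +10 →
  {ω₁, ω₆}  = S∖{ω₂, ω₃, ω₄, ω₅}
  {ω₂, ω₆}  = S∖{ω₁, ω₃, ω₄, ω₅}
  {ω₃, ω₅}  = {ω₅} ∪ {ω₃}
  {ω₃, ω₆}  = S∖{ω₁, ω₂, ω₄, ω₅}
  {ω₁, ω₂, ω₃, ω₆}  = {ω₁, ω₃, ω₆} ∪ {ω₂, ω₃, ω₆}
  {ω₁, ω₃, ω₅, ω₆}  = {ω₁, ω₃, ω₆} ∪ {ω₅}
  {ω₂, ω₃, ω₅, ω₆}  = {ω₂, ω₃, ω₆} ∪ {ω₅}
  {ω₁, ω₂, ω₃, ω₄, ω₅}  = {ω₁, ω₄, ω₅} ∪ {ω₂, ω₃, ω₄, ω₅}
  {ω₁, ω₃, ω₄, ω₅, ω₆}  = {ω₁, ω₄, ω₅} ∪ {ω₁, ω₃, ω₆}
  {ω₂, ω₃, ω₄, ω₅, ω₆}  = {ω₂, ω₃, ω₆} ∪ {ω₂, ω₃, ω₄, ω₅}
Step 3: 14 new —
  {ω₁}  = S∖{ω₂, ω₃, ω₄, ω₅, ω₆}
  {ω₂}  = S∖{ω₁, ω₃, ω₄, ω₅, ω₆}
  {ω₆}  = S∖{ω₁, ω₂, ω₃, ω₄, ω₅}
  {ω₁, ω₄}  = S∖{ω₂, ω₃, ω₅, ω₆}
  {ω₂, ω₄}  = S∖{ω₁, ω₃, ω₅, ω₆}
  {ω₄, ω₅}  = S∖{ω₁, ω₂, ω₃, ω₆}
  {ω₁, ω₂, ω₆}  = {ω₁, ω₆} ∪ {ω₂, ω₆}
  {ω₁, ω₅, ω₆}  = {ω₁, ω₆} ∪ {ω₅}
  {ω₂, ω₅, ω₆}  = {ω₂, ω₆} ∪ {ω₅}
  {ω₃, ω₅, ω₆}  = {ω₃, ω₅} ∪ {ω₃, ω₆}
  {ω₁, ω₂, ω₄, ω₆}  = S∖{ω₃, ω₅}
  {ω₁, ω₄, ω₅, ω₆}  = {ω₁, ω₆} ∪ {ω₁, ω₄, ω₅}
  {ω₂, ω₄, ω₅, ω₆}  = {ω₂, ω₄, ω₅} ∪ {ω₂, ω₆}
  {ω₁, ω₂, ω₃, ω₅, ω₆}  = {ω₁, ω₃, ω₆} ∪ {ω₂, ω₃, ω₅, ω₆}
Step 4: +20 →
  {ω₄}  = S∖{ω₁, ω₂, ω₃, ω₅, ω₆}
  {ω₁, ω₂}  = {ω₂} ∪ {ω₁}
  {ω₁, ω₃}  = S∖{ω₂, ω₄, ω₅, ω₆}
  {ω₁, ω₅}  = {ω₅} ∪ {ω₁}
  {ω₂, ω₃}  = S∖{ω₁, ω₄, ω₅, ω₆}
  {ω₂, ω₅}  = {ω₂} ∪ {ω₅}
  {ω₅, ω₆}  = {ω₆} ∪ {ω₅}
  {ω₁, ω₂, ω₄}  = S∖{ω₃, ω₅, ω₆}
  {ω₁, ω₃, ω₄}  = S∖{ω₂, ω₅, ω₆}
  {ω₁, ω₃, ω₅}  = {ω₃, ω₅} ∪ {ω₁}
  {ω₁, ω₄, ω₆}  = {ω₁, ω₆} ∪ {ω₁, ω₄}
  {ω₂, ω₃, ω₄}  = S∖{ω₁, ω₅, ω₆}
  {ω₂, ω₃, ω₅}  = {ω₂} ∪ {ω₃, ω₅}
  {ω₂, ω₄, ω₆}  = {ω₂, ω₆} ∪ {ω₂, ω₄}
  {ω₃, ω₄, ω₅}  = S∖{ω₁, ω₂, ω₆}
  {ω₄, ω₅, ω₆}  = {ω₆} ∪ {ω₄, ω₅}
  {ω₁, ω₂, ω₅, ω₆}  = {ω₁, ω₆} ∪ {ω₂, ω₅, ω₆}
  {ω₁, ω₃, ω₄, ω₆}  = {ω₁, ω₃, ω₆} ∪ {ω₁, ω₄}
  {ω₂, ω₃, ω₄, ω₆}  = {ω₂, ω₃, ω₆} ∪ {ω₂, ω₄}
  {ω₃, ω₄, ω₅, ω₆}  = {ω₄, ω₅} ∪ {ω₃, ω₆}
Step 5: 7 new —
  {ω₃, ω₄}  = S∖{ω₁, ω₂, ω₅, ω₆}
  {ω₄, ω₆}  = {ω₆} ∪ {ω₄}
  {ω₁, ω₂, ω₃}  = S∖{ω₄, ω₅, ω₆}
  {ω₁, ω₂, ω₅}  = {ω₂, ω₅} ∪ {ω₁, ω₅}
  {ω₃, ω₄, ω₆}  = {ω₃, ω₆} ∪ {ω₄}
  {ω₁, ω₂, ω₃, ω₄}  = S∖{ω₅, ω₆}
  {ω₁, ω₂, ω₃, ω₅}  = {ω₂, ω₅} ∪ {ω₁, ω₃, ω₅}
Step 6: closed — nothing new.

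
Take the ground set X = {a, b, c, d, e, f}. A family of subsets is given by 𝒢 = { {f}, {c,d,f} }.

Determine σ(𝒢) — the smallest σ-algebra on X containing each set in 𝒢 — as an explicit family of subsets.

Start: 𝒢 ∪ {∅, X} = { {}, {f}, {c,d,f}, X }.
Iteration 1 adds 2:
  {a,b,e}  = complement {c,d,f}
  {a,b,c,d,e}  = complement {f}
  [6 total]
Iteration 2 adds 1:
  {a,b,e,f}  = {a,b,e} ∪ {f}
  [7 total]
Iteration 3: +1 →
  {c,d}  = complement {a,b,e,f}
  [8 total]
Iteration 4: closed — nothing new.

Hence σ(𝒢) has 8 members: { {}, {f}, {c,d}, {a,b,e}, {c,d,f}, {a,b,e,f}, {a,b,c,d,e}, X }.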